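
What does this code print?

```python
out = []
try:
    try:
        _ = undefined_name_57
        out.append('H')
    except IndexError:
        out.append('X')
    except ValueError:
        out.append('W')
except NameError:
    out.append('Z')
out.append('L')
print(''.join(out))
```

Execution trace: 'Z' (outer except NameError) → 'L' (after the try/except). Output: ZL

Answer: ZL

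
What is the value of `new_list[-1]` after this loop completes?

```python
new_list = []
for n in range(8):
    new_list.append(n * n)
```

Last element of squares 0 to 7
`new_list` takes the values: [] → [0] → [0, 1] → [0, 1, 4] → [0, 1, 4, 9] → [0, 1, 4, 9, 16] → [0, 1, 4, 9, 16, 25] → [0, 1, 4, 9, 16, 25, 36] → [0, 1, 4, 9, 16, 25, 36, 49]
So `new_list[-1]` = 49

Answer: 49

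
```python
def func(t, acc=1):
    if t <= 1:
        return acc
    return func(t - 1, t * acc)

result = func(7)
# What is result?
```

Accumulator trace (n, acc): (7, 1) -> (6, 7) -> (5, 42) -> (4, 210) -> (3, 840) -> (2, 2520) -> (1, 5040) -> return 5040

Answer: 5040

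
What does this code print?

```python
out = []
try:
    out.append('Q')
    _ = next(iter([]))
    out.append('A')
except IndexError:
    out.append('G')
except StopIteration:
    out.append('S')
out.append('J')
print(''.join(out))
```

Execution trace: 'Q' (try body) → 'S' (except StopIteration) → 'J' (after the try/except). Output: QSJ

Answer: QSJ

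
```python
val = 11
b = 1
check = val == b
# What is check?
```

Trace:
`val = 11` → val = 11
`b = 1` → b = 1
`check = val == b` → check = False
So check = False

Answer: False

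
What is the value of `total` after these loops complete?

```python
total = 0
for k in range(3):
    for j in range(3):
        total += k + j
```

Sum of all k+j for k,j in 3x3
`total` takes the values: 0 → 1 → 3 → 4 → 6 → 9 → 11 → 14 → 18

Answer: 18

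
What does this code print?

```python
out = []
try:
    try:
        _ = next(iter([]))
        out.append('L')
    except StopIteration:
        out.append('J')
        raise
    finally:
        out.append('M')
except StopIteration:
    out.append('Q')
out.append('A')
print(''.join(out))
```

Execution trace: 'J' (inner except StopIteration) → 'M' (inner finally) → 'Q' (outer except StopIteration) → 'A' (after the try/except). Output: JMQA

Answer: JMQA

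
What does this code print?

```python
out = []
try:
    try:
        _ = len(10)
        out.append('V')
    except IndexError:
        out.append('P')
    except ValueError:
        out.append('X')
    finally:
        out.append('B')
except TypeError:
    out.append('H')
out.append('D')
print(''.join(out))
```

Execution trace: 'B' (finally) → 'H' (outer except TypeError) → 'D' (after the try/except). Output: BHD

Answer: BHD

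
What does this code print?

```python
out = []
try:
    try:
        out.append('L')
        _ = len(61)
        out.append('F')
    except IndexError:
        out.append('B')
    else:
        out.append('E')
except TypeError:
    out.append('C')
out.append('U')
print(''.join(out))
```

Execution trace: 'L' (inner try body) → 'C' (outer except TypeError) → 'U' (after the try/except). Output: LCU

Answer: LCU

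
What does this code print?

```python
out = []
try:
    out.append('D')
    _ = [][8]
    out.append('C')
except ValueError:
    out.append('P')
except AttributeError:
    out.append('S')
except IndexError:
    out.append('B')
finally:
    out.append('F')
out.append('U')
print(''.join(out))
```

Execution trace: 'D' (try body) → 'B' (except IndexError) → 'F' (finally) → 'U' (after the try/except). Output: DBFU

Answer: DBFU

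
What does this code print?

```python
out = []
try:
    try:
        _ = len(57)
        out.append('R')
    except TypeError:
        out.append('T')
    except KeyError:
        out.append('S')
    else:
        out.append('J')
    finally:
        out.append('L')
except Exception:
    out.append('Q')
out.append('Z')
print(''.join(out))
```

Execution trace: 'T' (inner except TypeError) → 'L' (inner finally) → 'Z' (after the try/except). Output: TLZ

Answer: TLZ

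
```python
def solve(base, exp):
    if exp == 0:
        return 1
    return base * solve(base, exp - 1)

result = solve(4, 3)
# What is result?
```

solve(4, 3) = 4 * 4 * 4 = 64

Answer: 64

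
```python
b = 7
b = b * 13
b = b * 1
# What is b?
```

Trace:
`b = 7` → b = 7
`b = b * 13` → b = 91
`b = b * 1` → b = 91
So b = 91

Answer: 91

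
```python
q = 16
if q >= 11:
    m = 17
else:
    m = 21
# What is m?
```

Trace:
`q = 16` → q = 16
`if q >= 11: ...` → q >= 11 is True → m = 17
So m = 17

Answer: 17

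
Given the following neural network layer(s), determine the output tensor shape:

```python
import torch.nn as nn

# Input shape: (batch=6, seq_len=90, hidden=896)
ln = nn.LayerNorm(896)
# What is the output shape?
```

Input: (6, 90, 896) -> Output: (6, 90, 896)

Answer: (6, 90, 896)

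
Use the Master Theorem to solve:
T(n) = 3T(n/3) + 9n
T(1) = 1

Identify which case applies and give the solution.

a=3, b=3, f(n)=9n. log_3(3) = 1. Since c=1 = 1, Case 2 applies: T(n) = Θ(n^log_b(a) · log n) = O(n log n).

Answer: O(n log n) - Case 2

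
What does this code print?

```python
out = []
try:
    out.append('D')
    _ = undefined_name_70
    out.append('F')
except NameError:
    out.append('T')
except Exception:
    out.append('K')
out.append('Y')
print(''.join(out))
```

Execution trace: 'D' (try body) → 'T' (except NameError) → 'Y' (after the try/except). Output: DTY

Answer: DTY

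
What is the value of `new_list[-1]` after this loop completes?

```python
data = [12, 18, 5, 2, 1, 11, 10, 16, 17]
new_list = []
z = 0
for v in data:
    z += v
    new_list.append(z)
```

Cumulative sum ends at 92
`new_list` takes the values: [] → [12] → [12, 30] → [12, 30, 35] → [12, 30, 35, 37] → [12, 30, 35, 37, 38] → [12, 30, 35, 37, 38, 49] → [12, 30, 35, 37, 38, 49, 59] → [12, 30, 35, 37, 38, 49, 59, 75] → [12, 30, 35, 37, 38, 49, 59, 75, 92]
So `new_list[-1]` = 92

Answer: 92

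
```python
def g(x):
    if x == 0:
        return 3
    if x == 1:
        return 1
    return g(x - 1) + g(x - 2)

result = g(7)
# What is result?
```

Build up from base cases: g(0)=3, g(1)=1, g(2)=4, g(3)=5, g(4)=9, g(5)=14, g(6)=23, ..., g(7)=37

Answer: 37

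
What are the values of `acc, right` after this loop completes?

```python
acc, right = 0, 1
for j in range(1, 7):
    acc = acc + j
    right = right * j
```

Sum and factorial of 1 to 6
`acc, right` takes the values: (0, 1) → (1, 1) → (3, 1) → (3, 2) → (6, 2) → (6, 6) → (10, 6) → (10, 24) → (15, 24) → (15, 120) → (21, 120) → (21, 720)

Answer: 21, 720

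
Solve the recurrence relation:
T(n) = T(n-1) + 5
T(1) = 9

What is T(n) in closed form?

Unrolling: T(n) = T(1) + 5·(n-1) = 9 + 5(n-1) = 5n + 4.

Answer: T(n) = 5n + 4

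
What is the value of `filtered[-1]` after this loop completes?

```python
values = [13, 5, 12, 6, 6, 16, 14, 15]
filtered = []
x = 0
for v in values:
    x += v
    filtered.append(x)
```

Cumulative sum ends at 87
`filtered` takes the values: [] → [13] → [13, 18] → [13, 18, 30] → [13, 18, 30, 36] → [13, 18, 30, 36, 42] → [13, 18, 30, 36, 42, 58] → [13, 18, 30, 36, 42, 58, 72] → [13, 18, 30, 36, 42, 58, 72, 87]
So `filtered[-1]` = 87

Answer: 87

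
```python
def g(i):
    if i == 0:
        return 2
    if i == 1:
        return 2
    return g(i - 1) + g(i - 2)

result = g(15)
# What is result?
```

Build up from base cases: g(0)=2, g(1)=2, g(2)=4, g(3)=6, g(4)=10, g(5)=16, g(6)=26, ..., g(15)=1974

Answer: 1974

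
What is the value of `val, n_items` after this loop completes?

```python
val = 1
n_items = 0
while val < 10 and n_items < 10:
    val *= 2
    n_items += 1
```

Double until >= 10 or 10 iterations
`val, n_items` takes the values: (1, 0) → (2, 0) → (2, 1) → (4, 1) → (4, 2) → (8, 2) → (8, 3) → (16, 3) → (16, 4)

Answer: 16, 4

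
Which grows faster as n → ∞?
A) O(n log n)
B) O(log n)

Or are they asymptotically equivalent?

O(n log n) vs O(log n): Higher order terms dominate.

Answer: A) O(n log n) grows faster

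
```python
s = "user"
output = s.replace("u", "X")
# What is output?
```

Trace:
`s = "user"` → s = 'user'
`output = s.replace("u", "X")` → output = 'Xser'
So output = 'Xser'

Answer: 'Xser'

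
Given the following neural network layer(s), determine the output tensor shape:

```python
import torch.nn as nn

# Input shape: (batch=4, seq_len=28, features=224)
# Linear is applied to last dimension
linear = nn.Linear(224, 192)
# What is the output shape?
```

Input: (4, 28, 224) -> Output: (4, 28, 192)

Answer: (4, 28, 192)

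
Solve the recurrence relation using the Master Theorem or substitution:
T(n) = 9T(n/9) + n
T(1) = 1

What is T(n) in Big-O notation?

By Master Theorem: a=9, b=9, f(n)=n. Since log_9(9) = 1 and f(n) = Θ(n^1), Case 2 applies. T(n) = O(n log n).

Answer: O(n log n)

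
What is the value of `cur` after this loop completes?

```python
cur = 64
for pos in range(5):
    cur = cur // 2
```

Halve 5 times: 64 // 2^5 = 2
`cur` takes the values: 64 → 32 → 16 → 8 → 4 → 2

Answer: 2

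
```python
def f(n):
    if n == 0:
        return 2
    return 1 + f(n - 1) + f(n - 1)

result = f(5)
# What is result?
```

f(n) = 1 + 2·f(n-1), f(0)=2. Closed form: (2+1)·2^5 - 1 = 95.

Answer: 95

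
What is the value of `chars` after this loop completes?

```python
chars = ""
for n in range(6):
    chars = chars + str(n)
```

Concatenate digits 0 to 5
`chars` takes the values: "" → "0" → "01" → "012" → "0123" → "01234" → "012345"

Answer: "012345"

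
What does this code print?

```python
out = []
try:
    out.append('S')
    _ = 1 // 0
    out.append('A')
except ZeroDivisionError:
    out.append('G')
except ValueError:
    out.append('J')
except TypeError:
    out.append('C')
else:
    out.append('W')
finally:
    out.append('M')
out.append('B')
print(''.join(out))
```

Execution trace: 'S' (try body) → 'G' (except ZeroDivisionError) → 'M' (finally) → 'B' (after the try/except). Output: SGMB

Answer: SGMB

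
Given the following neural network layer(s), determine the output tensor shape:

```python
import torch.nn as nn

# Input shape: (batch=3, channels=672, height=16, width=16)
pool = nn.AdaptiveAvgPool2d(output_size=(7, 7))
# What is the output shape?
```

Input: (3, 672, 16, 16) -> Output: (3, 672, 7, 7)

Answer: (3, 672, 7, 7)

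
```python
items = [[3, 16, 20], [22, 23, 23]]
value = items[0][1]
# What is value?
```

Trace:
`items = [[3, 16, 20], [22, 23, 23]]` → items = [[3, 16, 20], [22, 23, 23]]
`value = items[0][1]` → value = 16
So value = 16

Answer: 16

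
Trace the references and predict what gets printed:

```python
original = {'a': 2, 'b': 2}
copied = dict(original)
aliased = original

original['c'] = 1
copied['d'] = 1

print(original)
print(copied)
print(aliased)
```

Key concept: dict() creates copy, assignment creates alias.
Step by step:
`original = {'a': 2, 'b': 2}` → original = {'a': 2, 'b': 2}
`copied = dict(original)` → copied = {'a': 2, 'b': 2}
`aliased = original` → aliased = {'a': 2, 'b': 2} (same object as original)
`original['c'] = 1` → original = {'a': 2, 'b': 2, 'c': 1} (same object as aliased); aliased = {'a': 2, 'b': 2, 'c': 1} (same object as original)
`copied['d'] = 1` → copied = {'a': 2, 'b': 2, 'd': 1}
`print(original)` → prints {'a': 2, 'b': 2, 'c': 1}
`print(copied)` → prints {'a': 2, 'b': 2, 'd': 1}
`print(aliased)` → prints {'a': 2, 'b': 2, 'c': 1}

Answer:
{'a': 2, 'b': 2, 'c': 1}
{'a': 2, 'b': 2, 'd': 1}
{'a': 2, 'b': 2, 'c': 1}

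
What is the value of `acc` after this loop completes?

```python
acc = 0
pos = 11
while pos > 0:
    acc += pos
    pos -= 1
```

Sum 11 down to 1
`acc` takes the values: 0 → 11 → 21 → 30 → 38 → 45 → 51 → 56 → 60 → 63 → 65 → 66

Answer: 66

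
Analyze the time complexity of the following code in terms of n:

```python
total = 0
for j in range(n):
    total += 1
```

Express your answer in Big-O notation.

Each loop level contributes: n. Multiplying the contributions gives O(n).

Answer: O(n)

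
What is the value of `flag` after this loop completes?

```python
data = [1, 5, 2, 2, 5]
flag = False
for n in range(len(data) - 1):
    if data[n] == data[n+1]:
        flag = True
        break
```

Check consecutive duplicates in [1, 5, 2, 2, 5]
`flag` takes the values: False → True

Answer: True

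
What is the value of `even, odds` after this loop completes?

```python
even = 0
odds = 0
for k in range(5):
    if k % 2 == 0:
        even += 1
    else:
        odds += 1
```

Count evens and odds in range(5)
`even, odds` takes the values: (0, 0) → (1, 0) → (1, 1) → (2, 1) → (2, 2) → (3, 2)

Answer: 3, 2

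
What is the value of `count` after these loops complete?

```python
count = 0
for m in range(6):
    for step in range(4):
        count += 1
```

6 * 4 = 24
`count` takes the values: 0 → 1 → 2 → 3 → 4 → 5 → 6 → 7 → 8 → 9 → 10 → 11 → 12 → 13 → 14 → 15 → 16 → 17 → 18 → 19 → 20 → 21 → 22 → 23 → 24

Answer: 24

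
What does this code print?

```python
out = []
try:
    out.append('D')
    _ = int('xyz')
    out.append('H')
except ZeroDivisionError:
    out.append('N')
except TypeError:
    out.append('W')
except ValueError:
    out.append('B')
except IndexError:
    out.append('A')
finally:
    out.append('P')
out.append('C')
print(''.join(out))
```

Execution trace: 'D' (try body) → 'B' (except ValueError) → 'P' (finally) → 'C' (after the try/except). Output: DBPC

Answer: DBPC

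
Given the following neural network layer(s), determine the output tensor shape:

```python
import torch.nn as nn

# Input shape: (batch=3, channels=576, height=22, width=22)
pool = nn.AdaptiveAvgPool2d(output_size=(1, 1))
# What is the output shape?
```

Input: (3, 576, 22, 22) -> Output: (3, 576, 1, 1)

Answer: (3, 576, 1, 1)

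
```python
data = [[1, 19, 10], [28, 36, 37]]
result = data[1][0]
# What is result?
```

Trace:
`data = [[1, 19, 10], [28, 36, 37]]` → data = [[1, 19, 10], [28, 36, 37]]
`result = data[1][0]` → result = 28
So result = 28

Answer: 28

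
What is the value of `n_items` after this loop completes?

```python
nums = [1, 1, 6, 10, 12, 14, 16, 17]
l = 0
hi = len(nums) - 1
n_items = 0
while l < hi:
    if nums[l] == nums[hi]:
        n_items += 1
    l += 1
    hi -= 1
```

Count matching pairs from ends
`n_items` takes the values: 0

Answer: 0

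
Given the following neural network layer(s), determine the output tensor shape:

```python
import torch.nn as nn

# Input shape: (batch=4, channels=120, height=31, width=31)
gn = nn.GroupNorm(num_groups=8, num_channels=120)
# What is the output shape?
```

Input: (4, 120, 31, 31) -> Output: (4, 120, 31, 31)

Answer: (4, 120, 31, 31)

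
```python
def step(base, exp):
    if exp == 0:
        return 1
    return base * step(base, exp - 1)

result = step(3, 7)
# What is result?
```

step(3, 7) = 3 * 3 * 3 * 3 * 3 * 3 * 3 = 2187

Answer: 2187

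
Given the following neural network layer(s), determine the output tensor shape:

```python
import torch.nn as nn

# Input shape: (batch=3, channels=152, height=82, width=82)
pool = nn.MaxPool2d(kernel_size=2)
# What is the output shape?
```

Input: (3, 152, 82, 82) -> Output: (3, 152, 41, 41)

Answer: (3, 152, 41, 41)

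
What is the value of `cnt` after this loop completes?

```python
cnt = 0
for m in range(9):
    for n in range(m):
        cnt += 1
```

Triangle number: 0+1+2+...+8
`cnt` takes the values: 0 → 1 → 2 → 3 → 4 → 5 → 6 → 7 → 8 → 9 → 10 → 11 → 12 → 13 → 14 → 15 → 16 → 17 → 18 → 19 → 20 → 21 → 22 → 23 → 24 → 25 → 26 → 27 → 28 → 29 → 30 → 31 → 32 → 33 → 34 → 35 → 36

Answer: 36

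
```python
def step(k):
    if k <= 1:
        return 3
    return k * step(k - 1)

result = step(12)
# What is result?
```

step(12) = 12 * 11 * 10 * 9 * 8 * 7 * 6 * 5 * 4 * 3 * 2 * 3 = 1437004800

Answer: 1437004800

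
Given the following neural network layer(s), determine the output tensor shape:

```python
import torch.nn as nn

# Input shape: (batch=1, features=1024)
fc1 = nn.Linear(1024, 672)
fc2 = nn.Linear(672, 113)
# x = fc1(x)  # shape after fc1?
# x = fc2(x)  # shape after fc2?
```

Input: (1, 1024) -> after fc1: (1, 672) -> Output: (1, 113)

Answer: (1, 113)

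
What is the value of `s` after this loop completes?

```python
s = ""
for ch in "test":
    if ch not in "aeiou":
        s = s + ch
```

Remove vowels from 'test'
`s` takes the values: "" → "t" → "ts" → "tst"

Answer: "tst"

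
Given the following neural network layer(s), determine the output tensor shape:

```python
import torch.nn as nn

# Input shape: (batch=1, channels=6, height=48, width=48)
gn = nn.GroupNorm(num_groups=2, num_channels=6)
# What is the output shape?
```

Input: (1, 6, 48, 48) -> Output: (1, 6, 48, 48)

Answer: (1, 6, 48, 48)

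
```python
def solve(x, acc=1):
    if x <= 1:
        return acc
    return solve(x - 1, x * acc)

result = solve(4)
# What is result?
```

Accumulator trace (n, acc): (4, 1) -> (3, 4) -> (2, 12) -> (1, 24) -> return 24

Answer: 24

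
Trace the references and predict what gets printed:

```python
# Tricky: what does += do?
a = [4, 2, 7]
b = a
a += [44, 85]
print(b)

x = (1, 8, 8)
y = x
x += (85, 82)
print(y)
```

Key concept: += behavior differs for mutable vs immutable.
Step by step:
`a = [4, 2, 7]` → a = [4, 2, 7]
`b = a` → b = [4, 2, 7] (same object as a)
`a += [44, 85]` → a = [4, 2, 7, 44, 85] (same object as b); b = [4, 2, 7, 44, 85] (same object as a)
`print(b)` → prints [4, 2, 7, 44, 85]
`x = (1, 8, 8)` → x = (1, 8, 8)
`y = x` → y = (1, 8, 8)
`x += (85, 82)` → x = (1, 8, 8, 85, 82)
`print(y)` → prints (1, 8, 8)

Answer:
[4, 2, 7, 44, 85]
(1, 8, 8)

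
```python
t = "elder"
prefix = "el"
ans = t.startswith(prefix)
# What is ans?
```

Trace:
`t = "elder"` → t = 'elder'
`prefix = "el"` → prefix = 'el'
`ans = t.startswith(prefix)` → ans = True
So ans = True

Answer: True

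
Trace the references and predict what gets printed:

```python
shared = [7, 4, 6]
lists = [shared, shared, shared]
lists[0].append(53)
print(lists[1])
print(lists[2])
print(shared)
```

Key concept: list of same reference.
Step by step:
`shared = [7, 4, 6]` → shared = [7, 4, 6]
`lists = [shared, shared, shared]` → lists = [[7, 4, 6], [7, 4, 6], [7, 4, 6]]
`lists[0].append(53)` → shared = [7, 4, 6, 53]; lists = [[7, 4, 6, 53], [7, 4, 6, 53], [7, 4, 6, 53]]
`print(lists[1])` → prints [7, 4, 6, 53]
`print(lists[2])` → prints [7, 4, 6, 53]
`print(shared)` → prints [7, 4, 6, 53]

Answer:
[7, 4, 6, 53]
[7, 4, 6, 53]
[7, 4, 6, 53]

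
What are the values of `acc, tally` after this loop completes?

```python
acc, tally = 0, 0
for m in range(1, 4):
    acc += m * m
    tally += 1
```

Sum of squares and count
`acc, tally` takes the values: (0, 0) → (1, 0) → (1, 1) → (5, 1) → (5, 2) → (14, 2) → (14, 3)

Answer: 14, 3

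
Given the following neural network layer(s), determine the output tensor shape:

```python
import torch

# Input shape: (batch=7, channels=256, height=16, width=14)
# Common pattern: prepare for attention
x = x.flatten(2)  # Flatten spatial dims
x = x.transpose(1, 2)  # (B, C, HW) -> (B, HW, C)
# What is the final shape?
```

Input: (7, 256, 16, 14) -> after flatten(2): (7, 256, 224) -> Output: (7, 224, 256)

Answer: (7, 224, 256)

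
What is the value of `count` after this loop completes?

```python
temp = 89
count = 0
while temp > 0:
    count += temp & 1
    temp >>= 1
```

Count set bits in 89 (binary: 0b1011001)
`count` takes the values: 0 → 1 → 2 → 3 → 4

Answer: 4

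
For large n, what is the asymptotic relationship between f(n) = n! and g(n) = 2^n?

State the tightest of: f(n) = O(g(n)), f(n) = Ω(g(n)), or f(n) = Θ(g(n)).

n! vs 2^n: f(n) = Ω(g(n)) but not O(g(n)) — n! grows strictly faster than 2^n.

Answer: f(n) = Ω(g(n)) but not O(g(n)) — n! grows strictly faster than 2^n.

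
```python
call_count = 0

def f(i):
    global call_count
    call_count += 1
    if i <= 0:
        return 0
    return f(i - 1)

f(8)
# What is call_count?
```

Linear recursion stepping by 1: 9 calls from i=8 down to ≤0.

Answer: 9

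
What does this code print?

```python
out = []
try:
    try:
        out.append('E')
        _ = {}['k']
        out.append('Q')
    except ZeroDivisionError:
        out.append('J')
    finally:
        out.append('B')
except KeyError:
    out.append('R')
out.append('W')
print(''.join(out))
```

Execution trace: 'E' (try body) → 'B' (finally) → 'R' (outer except KeyError) → 'W' (after the try/except). Output: EBRW

Answer: EBRW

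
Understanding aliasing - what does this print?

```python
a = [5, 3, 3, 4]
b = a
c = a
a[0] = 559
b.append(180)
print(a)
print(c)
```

Key concept: multiple aliases.
Step by step:
`a = [5, 3, 3, 4]` → a = [5, 3, 3, 4]
`b = a` → b = [5, 3, 3, 4] (same object as a)
`c = a` → c = [5, 3, 3, 4] (same object as a, b)
`a[0] = 559` → a = [559, 3, 3, 4] (same object as b, c); b = [559, 3, 3, 4] (same object as a, c); c = [559, 3, 3, 4] (same object as a, b)
`b.append(180)` → a = [559, 3, 3, 4, 180] (same object as b, c); b = [559, 3, 3, 4, 180] (same object as a, c); c = [559, 3, 3, 4, 180] (same object as a, b)
`print(a)` → prints [559, 3, 3, 4, 180]
`print(c)` → prints [559, 3, 3, 4, 180]

Answer:
[559, 3, 3, 4, 180]
[559, 3, 3, 4, 180]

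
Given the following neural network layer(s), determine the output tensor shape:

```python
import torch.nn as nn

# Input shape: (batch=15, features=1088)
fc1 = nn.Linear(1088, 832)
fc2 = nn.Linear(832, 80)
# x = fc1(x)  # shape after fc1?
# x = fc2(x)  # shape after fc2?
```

Input: (15, 1088) -> after fc1: (15, 832) -> Output: (15, 80)

Answer: (15, 80)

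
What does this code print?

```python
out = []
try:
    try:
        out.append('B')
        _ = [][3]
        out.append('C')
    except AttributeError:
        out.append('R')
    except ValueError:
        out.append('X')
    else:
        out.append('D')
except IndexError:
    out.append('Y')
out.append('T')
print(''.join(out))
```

Execution trace: 'B' (try body) → 'Y' (outer except IndexError) → 'T' (after the try/except). Output: BYT

Answer: BYT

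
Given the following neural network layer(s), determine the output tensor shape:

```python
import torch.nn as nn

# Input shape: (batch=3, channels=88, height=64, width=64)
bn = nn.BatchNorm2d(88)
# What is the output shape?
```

Input: (3, 88, 64, 64) -> Output: (3, 88, 64, 64)

Answer: (3, 88, 64, 64)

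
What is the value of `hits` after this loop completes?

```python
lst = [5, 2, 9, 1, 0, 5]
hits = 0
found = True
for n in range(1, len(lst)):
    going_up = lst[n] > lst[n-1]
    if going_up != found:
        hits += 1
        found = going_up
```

Count direction changes in [5, 2, 9, 1, 0, 5]
`hits` takes the values: 0 → 1 → 2 → 3 → 4

Answer: 4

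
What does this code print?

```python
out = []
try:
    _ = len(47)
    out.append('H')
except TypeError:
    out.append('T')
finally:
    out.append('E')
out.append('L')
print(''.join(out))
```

Execution trace: 'T' (except TypeError) → 'E' (finally) → 'L' (after the try/except). Output: TEL

Answer: TEL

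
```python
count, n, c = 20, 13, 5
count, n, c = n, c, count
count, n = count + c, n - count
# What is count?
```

Trace:
`count, n, c = 20, 13, 5` → count = 20; n = 13; c = 5
`count, n, c = n, c, count` → count = 13; n = 5; c = 20
`count, n = count + c, n - count` → count = 33; n = -8
So count = 33

Answer: 33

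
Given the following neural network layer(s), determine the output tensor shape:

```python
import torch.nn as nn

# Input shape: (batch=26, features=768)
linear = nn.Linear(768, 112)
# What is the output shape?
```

Input: (26, 768) -> Output: (26, 112)

Answer: (26, 112)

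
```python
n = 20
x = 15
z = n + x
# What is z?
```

Trace:
`n = 20` → n = 20
`x = 15` → x = 15
`z = n + x` → z = 35
So z = 35

Answer: 35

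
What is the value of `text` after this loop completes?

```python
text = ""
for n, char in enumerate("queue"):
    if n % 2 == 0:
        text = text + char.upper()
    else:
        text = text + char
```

Uppercase even positions in 'queue'
`text` takes the values: "" → "Q" → "Qu" → "QuE" → "QuEu" → "QuEuE"

Answer: "QuEuE"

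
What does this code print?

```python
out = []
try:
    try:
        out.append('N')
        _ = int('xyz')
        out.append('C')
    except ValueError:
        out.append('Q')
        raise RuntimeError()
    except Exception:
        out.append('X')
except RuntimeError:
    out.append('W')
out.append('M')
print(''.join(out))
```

Execution trace: 'N' (inner try body) → 'Q' (inner except ValueError) → 'W' (outer except RuntimeError) → 'M' (after the try/except). Output: NQWM

Answer: NQWM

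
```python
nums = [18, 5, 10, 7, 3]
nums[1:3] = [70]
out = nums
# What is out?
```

Trace:
`nums = [18, 5, 10, 7, 3]` → nums = [18, 5, 10, 7, 3]
`nums[1:3] = [70]` → nums = [18, 70, 7, 3]
`out = nums` → out = [18, 70, 7, 3]
So out = [18, 70, 7, 3]

Answer: [18, 70, 7, 3]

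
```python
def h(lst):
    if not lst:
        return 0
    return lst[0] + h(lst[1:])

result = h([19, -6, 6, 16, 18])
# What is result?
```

19 + (-6) + 6 + 16 + 18 + 0 = 53

Answer: 53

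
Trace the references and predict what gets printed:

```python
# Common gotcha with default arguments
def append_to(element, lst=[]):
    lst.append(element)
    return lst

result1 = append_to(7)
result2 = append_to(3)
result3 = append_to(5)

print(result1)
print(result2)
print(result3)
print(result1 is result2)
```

Key concept: mutable default argument gotcha.
Step by step:
`result1 = append_to(7)` → result1 = [7]
`result2 = append_to(3)` → result1 = [7, 3] (same object as result2); result2 = [7, 3] (same object as result1)
`result3 = append_to(5)` → result1 = [7, 3, 5] (same object as result2, result3); result2 = [7, 3, 5] (same object as result1, result3); result3 = [7, 3, 5] (same object as result1, result2)
`print(result1)` → prints [7, 3, 5]
`print(result2)` → prints [7, 3, 5]
`print(result3)` → prints [7, 3, 5]
`print(result1 is result2)` → prints True

Answer:
[7, 3, 5]
[7, 3, 5]
[7, 3, 5]
True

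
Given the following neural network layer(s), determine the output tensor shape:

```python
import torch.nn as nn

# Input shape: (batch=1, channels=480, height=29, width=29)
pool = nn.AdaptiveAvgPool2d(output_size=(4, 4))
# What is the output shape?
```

Input: (1, 480, 29, 29) -> Output: (1, 480, 4, 4)

Answer: (1, 480, 4, 4)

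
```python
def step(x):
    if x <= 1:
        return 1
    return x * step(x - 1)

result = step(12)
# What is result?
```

step(12) = 12 * 11 * 10 * 9 * 8 * 7 * 6 * 5 * 4 * 3 * 2 * 1 = 479001600

Answer: 479001600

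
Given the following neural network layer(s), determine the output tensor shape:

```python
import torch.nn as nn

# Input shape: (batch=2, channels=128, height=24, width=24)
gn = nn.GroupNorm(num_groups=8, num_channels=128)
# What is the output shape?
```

Input: (2, 128, 24, 24) -> Output: (2, 128, 24, 24)

Answer: (2, 128, 24, 24)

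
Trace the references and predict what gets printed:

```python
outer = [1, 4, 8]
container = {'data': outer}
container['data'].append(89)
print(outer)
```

Key concept: dict holds reference to list.
Step by step:
`outer = [1, 4, 8]` → outer = [1, 4, 8]
`container = {'data': outer}` → container = {'data': [1, 4, 8]}
`container['data'].append(89)` → outer = [1, 4, 8, 89]; container = {'data': [1, 4, 8, 89]}
`print(outer)` → prints [1, 4, 8, 89]

Answer: [1, 4, 8, 89]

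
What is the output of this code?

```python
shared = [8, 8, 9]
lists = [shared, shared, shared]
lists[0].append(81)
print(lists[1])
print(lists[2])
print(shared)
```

Key concept: list of same reference.
Step by step:
`shared = [8, 8, 9]` → shared = [8, 8, 9]
`lists = [shared, shared, shared]` → lists = [[8, 8, 9], [8, 8, 9], [8, 8, 9]]
`lists[0].append(81)` → shared = [8, 8, 9, 81]; lists = [[8, 8, 9, 81], [8, 8, 9, 81], [8, 8, 9, 81]]
`print(lists[1])` → prints [8, 8, 9, 81]
`print(lists[2])` → prints [8, 8, 9, 81]
`print(shared)` → prints [8, 8, 9, 81]

Answer:
[8, 8, 9, 81]
[8, 8, 9, 81]
[8, 8, 9, 81]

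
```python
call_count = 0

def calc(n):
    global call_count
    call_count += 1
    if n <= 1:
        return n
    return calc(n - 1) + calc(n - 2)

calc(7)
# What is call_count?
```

Calls(n) = 1 + Calls(n-1) + Calls(n-2); Calls(0)=Calls(1)=1. For n=7 this gives 41.

Answer: 41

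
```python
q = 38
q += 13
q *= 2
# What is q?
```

Trace:
`q = 38` → q = 38
`q += 13` → q = 51
`q *= 2` → q = 102
So q = 102

Answer: 102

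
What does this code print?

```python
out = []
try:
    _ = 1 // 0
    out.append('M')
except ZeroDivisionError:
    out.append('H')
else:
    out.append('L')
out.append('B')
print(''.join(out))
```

Execution trace: 'H' (except ZeroDivisionError) → 'B' (after the try/except). Output: HB

Answer: HB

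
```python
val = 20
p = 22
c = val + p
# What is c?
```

Trace:
`val = 20` → val = 20
`p = 22` → p = 22
`c = val + p` → c = 42
So c = 42

Answer: 42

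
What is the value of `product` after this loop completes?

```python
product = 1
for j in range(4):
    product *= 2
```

2^4 = 16
`product` takes the values: 1 → 2 → 4 → 8 → 16

Answer: 16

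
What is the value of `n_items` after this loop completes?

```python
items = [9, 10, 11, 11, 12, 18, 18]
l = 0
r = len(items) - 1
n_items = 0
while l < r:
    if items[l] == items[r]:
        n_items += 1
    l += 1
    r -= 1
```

Count matching pairs from ends
`n_items` takes the values: 0

Answer: 0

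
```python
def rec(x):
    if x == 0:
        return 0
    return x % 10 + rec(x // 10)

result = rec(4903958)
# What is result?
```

Sum of digits of 4903958: 8 + 5 + 9 + 3 + 0 + 9 + 4 = 38

Answer: 38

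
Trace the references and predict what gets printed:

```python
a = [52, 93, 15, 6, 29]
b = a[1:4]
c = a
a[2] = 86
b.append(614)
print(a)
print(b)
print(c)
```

Key concept: slice vs alias.
Step by step:
`a = [52, 93, 15, 6, 29]` → a = [52, 93, 15, 6, 29]
`b = a[1:4]` → b = [93, 15, 6]
`c = a` → c = [52, 93, 15, 6, 29] (same object as a)
`a[2] = 86` → a = [52, 93, 86, 6, 29] (same object as c); c = [52, 93, 86, 6, 29] (same object as a)
`b.append(614)` → b = [93, 15, 6, 614]
`print(a)` → prints [52, 93, 86, 6, 29]
`print(b)` → prints [93, 15, 6, 614]
`print(c)` → prints [52, 93, 86, 6, 29]

Answer:
[52, 93, 86, 6, 29]
[93, 15, 6, 614]
[52, 93, 86, 6, 29]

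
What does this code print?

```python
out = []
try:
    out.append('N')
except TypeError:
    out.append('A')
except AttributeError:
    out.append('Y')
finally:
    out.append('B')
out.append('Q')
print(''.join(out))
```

Execution trace: 'N' (try body, no exception) → 'B' (finally) → 'Q' (after the try/except). Output: NBQ

Answer: NBQ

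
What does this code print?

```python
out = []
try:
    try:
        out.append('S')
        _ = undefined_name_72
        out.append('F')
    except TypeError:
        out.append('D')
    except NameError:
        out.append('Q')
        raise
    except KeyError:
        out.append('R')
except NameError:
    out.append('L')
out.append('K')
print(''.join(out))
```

Execution trace: 'S' (inner try body) → 'Q' (inner except NameError) → 'L' (outer except NameError) → 'K' (after the try/except). Output: SQLK

Answer: SQLK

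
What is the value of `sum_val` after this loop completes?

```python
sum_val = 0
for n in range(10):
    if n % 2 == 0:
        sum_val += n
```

Sum of even numbers 0 to 9
`sum_val` takes the values: 0 → 2 → 6 → 12 → 20

Answer: 20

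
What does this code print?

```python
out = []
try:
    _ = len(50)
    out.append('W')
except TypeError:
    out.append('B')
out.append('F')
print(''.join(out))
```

Execution trace: 'B' (except TypeError) → 'F' (after the try/except). Output: BF

Answer: BF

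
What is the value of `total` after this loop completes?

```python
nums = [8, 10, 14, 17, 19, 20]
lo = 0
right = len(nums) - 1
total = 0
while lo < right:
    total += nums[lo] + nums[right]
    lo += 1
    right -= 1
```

Sum of pairs from ends
`total` takes the values: 0 → 28 → 57 → 88

Answer: 88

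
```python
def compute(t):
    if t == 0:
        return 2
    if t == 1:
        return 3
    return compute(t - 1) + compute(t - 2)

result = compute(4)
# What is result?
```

Build up from base cases: compute(0)=2, compute(1)=3, compute(2)=5, compute(3)=8, compute(4)=13

Answer: 13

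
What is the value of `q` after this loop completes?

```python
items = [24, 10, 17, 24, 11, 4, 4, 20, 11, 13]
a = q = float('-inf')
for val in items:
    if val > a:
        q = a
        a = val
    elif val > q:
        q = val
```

Second largest (with repeats) in [24, 10, 17, 24, 11, 4, 4, 20, 11, 13]
`q` takes the values: -inf → 10 → 17 → 24

Answer: 24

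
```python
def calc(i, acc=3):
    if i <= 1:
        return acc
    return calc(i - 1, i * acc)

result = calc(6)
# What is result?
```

Accumulator trace (n, acc): (6, 3) -> (5, 18) -> (4, 90) -> (3, 360) -> (2, 1080) -> (1, 2160) -> return 2160

Answer: 2160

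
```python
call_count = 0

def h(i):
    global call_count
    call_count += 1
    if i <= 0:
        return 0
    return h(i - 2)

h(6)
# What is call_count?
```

Linear recursion stepping by 2: 4 calls from i=6 down to ≤0.

Answer: 4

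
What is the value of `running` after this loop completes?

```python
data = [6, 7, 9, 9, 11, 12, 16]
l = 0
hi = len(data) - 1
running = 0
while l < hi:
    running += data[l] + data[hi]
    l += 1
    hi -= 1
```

Sum of pairs from ends
`running` takes the values: 0 → 22 → 41 → 61

Answer: 61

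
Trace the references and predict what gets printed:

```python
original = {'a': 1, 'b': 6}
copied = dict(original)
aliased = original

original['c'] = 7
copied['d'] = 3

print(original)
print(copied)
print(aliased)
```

Key concept: dict() creates copy, assignment creates alias.
Step by step:
`original = {'a': 1, 'b': 6}` → original = {'a': 1, 'b': 6}
`copied = dict(original)` → copied = {'a': 1, 'b': 6}
`aliased = original` → aliased = {'a': 1, 'b': 6} (same object as original)
`original['c'] = 7` → original = {'a': 1, 'b': 6, 'c': 7} (same object as aliased); aliased = {'a': 1, 'b': 6, 'c': 7} (same object as original)
`copied['d'] = 3` → copied = {'a': 1, 'b': 6, 'd': 3}
`print(original)` → prints {'a': 1, 'b': 6, 'c': 7}
`print(copied)` → prints {'a': 1, 'b': 6, 'd': 3}
`print(aliased)` → prints {'a': 1, 'b': 6, 'c': 7}

Answer:
{'a': 1, 'b': 6, 'c': 7}
{'a': 1, 'b': 6, 'd': 3}
{'a': 1, 'b': 6, 'c': 7}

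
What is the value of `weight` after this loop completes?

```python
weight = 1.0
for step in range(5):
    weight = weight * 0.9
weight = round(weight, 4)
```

Exponential decay: 1.0 * 0.9^5
`weight` takes the values: 1.0 → 0.9 → 0.81 → 0.729 → 0.6561 → 0.59049 → 0.5905

Answer: 0.5905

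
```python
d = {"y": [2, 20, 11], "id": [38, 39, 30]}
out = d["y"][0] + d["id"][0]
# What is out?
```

Trace:
`d = {"y": [2, 20, 11], "id": [38, 39, 30]}` → d = {'y': [2, 20, 11], 'id': [38, 39, 30]}
`out = d["y"][0] + d["id"][0]` → out = 40
So out = 40

Answer: 40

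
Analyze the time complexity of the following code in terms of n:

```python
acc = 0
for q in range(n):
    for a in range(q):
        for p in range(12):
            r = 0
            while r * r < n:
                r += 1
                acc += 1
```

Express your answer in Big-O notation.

Each loop level contributes: n × n × 1 × √n. Multiplying the contributions gives O(n^2√n).

Answer: O(n^2√n)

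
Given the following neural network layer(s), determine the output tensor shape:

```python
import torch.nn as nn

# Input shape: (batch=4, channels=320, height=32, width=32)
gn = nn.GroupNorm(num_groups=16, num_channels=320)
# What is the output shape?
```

Input: (4, 320, 32, 32) -> Output: (4, 320, 32, 32)

Answer: (4, 320, 32, 32)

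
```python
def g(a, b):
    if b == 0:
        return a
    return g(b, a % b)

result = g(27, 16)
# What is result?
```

g(27, 16) -> g(16, 11) -> g(11, 5) -> g(5, 1) -> g(1, 0) -> 1

Answer: 1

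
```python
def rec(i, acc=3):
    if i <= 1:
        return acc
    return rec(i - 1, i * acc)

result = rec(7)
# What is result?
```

Accumulator trace (n, acc): (7, 3) -> (6, 21) -> (5, 126) -> (4, 630) -> (3, 2520) -> (2, 7560) -> (1, 15120) -> return 15120

Answer: 15120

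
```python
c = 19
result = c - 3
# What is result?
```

Trace:
`c = 19` → c = 19
`result = c - 3` → result = 16
So result = 16

Answer: 16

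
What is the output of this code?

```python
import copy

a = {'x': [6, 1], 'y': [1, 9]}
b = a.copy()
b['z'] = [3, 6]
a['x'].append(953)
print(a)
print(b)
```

Key concept: shallow copy of dict with mutable values.
Step by step:
`a = {'x': [6, 1], 'y': [1, 9]}` → a = {'x': [6, 1], 'y': [1, 9]}
`b = a.copy()` → b = {'x': [6, 1], 'y': [1, 9]}
`b['z'] = [3, 6]` → b = {'x': [6, 1], 'y': [1, 9], 'z': [3, 6]}
`a['x'].append(953)` → a = {'x': [6, 1, 953], 'y': [1, 9]}; b = {'x': [6, 1, 953], 'y': [1, 9], 'z': [3, 6]}
`print(a)` → prints {'x': [6, 1, 953], 'y': [1, 9]}
`print(b)` → prints {'x': [6, 1, 953], 'y': [1, 9], 'z': [3, 6]}

Answer:
{'x': [6, 1, 953], 'y': [1, 9]}
{'x': [6, 1, 953], 'y': [1, 9], 'z': [3, 6]}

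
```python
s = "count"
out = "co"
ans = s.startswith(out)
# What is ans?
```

Trace:
`s = "count"` → s = 'count'
`out = "co"` → out = 'co'
`ans = s.startswith(out)` → ans = True
So ans = True

Answer: True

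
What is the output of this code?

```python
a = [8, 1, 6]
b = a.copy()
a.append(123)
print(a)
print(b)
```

Key concept: list.copy() creates independent copy.
Step by step:
`a = [8, 1, 6]` → a = [8, 1, 6]
`b = a.copy()` → b = [8, 1, 6]
`a.append(123)` → a = [8, 1, 6, 123]
`print(a)` → prints [8, 1, 6, 123]
`print(b)` → prints [8, 1, 6]

Answer:
[8, 1, 6, 123]
[8, 1, 6]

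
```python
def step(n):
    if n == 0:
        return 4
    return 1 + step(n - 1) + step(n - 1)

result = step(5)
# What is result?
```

step(n) = 1 + 2·step(n-1), step(0)=4. Closed form: (4+1)·2^5 - 1 = 159.

Answer: 159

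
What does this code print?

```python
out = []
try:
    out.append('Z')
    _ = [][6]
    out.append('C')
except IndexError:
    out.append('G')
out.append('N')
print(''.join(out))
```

Execution trace: 'Z' (try body) → 'G' (except IndexError) → 'N' (after the try/except). Output: ZGN

Answer: ZGN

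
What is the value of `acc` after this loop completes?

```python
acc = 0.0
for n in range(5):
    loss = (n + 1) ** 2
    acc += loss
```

Sum of squared losses 1² + 2² + ... + 5²
`acc` takes the values: 0.0 → 1.0 → 5.0 → 14.0 → 30.0 → 55.0

Answer: 55.0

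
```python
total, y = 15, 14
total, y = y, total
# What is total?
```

Trace:
`total, y = 15, 14` → total = 15; y = 14
`total, y = y, total` → total = 14; y = 15
So total = 14

Answer: 14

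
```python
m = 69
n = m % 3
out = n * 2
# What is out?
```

Trace:
`m = 69` → m = 69
`n = m % 3` → n = 0
`out = n * 2` → out = 0
So out = 0

Answer: 0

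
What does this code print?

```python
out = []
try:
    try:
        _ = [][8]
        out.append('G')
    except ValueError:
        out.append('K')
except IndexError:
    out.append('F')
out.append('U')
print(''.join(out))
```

Execution trace: 'F' (outer except IndexError) → 'U' (after the try/except). Output: FU

Answer: FU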